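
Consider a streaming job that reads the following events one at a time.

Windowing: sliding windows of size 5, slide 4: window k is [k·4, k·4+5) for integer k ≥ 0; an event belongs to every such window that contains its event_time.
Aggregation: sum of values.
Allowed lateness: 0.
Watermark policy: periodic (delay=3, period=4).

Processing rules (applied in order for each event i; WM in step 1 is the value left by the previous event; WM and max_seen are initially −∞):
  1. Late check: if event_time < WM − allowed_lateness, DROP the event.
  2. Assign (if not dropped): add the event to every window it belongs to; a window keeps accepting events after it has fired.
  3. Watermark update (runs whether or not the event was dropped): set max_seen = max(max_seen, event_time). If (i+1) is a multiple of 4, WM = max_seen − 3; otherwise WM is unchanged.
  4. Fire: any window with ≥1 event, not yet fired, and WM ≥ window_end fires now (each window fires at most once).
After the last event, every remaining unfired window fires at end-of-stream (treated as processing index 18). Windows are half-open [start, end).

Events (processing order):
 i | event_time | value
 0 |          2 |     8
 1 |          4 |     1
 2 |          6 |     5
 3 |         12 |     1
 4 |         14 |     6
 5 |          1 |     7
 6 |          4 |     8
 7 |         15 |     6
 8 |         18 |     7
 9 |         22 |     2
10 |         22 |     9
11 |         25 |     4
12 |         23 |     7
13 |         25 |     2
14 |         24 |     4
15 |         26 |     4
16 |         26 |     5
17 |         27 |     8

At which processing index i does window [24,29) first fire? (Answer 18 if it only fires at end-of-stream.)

i=0 t=2 v=8: → [0,5); WM=−∞
i=1 t=4 v=1: → [4,9),[0,5); WM=−∞
i=2 t=6 v=5: → [4,9); WM=−∞
i=3 t=12 v=1: → [12,17),[8,13); WM=9; [0,5) fires=9 [4,9) fires=6
i=4 t=14 v=6: → [12,17); WM=9
i=5 t=1 v=7: DROP (t<9-0); WM=9
i=6 t=4 v=8: DROP (t<9-0); WM=9
i=7 t=15 v=6: → [12,17); WM=12
i=8 t=18 v=7: → [16,21); WM=12
i=9 t=22 v=2: → [20,25); WM=12
i=10 t=22 v=9: → [20,25); WM=12
i=11 t=25 v=4: → [24,29); WM=22; [8,13) fires=1 [12,17) fires=13 [16,21) fires=7
i=12 t=23 v=7: → [20,25); WM=22
i=13 t=25 v=2: → [24,29); WM=22
i=14 t=24 v=4: → [24,29),[20,25); WM=22
i=15 t=26 v=4: → [24,29); WM=23
i=16 t=26 v=5: → [24,29); WM=23
i=17 t=27 v=8: → [24,29); WM=23

18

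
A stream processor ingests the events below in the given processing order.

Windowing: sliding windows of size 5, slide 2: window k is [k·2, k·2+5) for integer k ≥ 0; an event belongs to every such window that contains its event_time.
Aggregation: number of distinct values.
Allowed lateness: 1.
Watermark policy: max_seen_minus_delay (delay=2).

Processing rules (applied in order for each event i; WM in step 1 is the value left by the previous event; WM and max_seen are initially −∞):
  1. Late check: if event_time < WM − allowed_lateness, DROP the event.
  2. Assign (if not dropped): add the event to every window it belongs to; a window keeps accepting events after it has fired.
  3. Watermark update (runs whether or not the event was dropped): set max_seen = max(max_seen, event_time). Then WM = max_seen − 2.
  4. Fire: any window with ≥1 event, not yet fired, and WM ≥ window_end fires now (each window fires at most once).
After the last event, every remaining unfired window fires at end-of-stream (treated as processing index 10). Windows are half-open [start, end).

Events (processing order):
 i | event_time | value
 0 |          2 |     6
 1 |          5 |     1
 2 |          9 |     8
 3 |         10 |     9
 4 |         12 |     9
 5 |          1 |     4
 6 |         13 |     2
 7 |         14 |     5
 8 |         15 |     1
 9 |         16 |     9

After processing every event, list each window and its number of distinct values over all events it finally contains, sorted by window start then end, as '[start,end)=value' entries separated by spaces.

i=0 t=2 v=6: → [2,7),[0,5); WM=0
i=1 t=5 v=1: → [4,9),[2,7); WM=3
i=2 t=9 v=8: → [8,13),[6,11); WM=7; [0,5) fires=1 [2,7) fires=2
i=3 t=10 v=9: → [10,15),[8,13),[6,11); WM=8
i=4 t=12 v=9: → [12,17),[10,15),[8,13); WM=10; [4,9) fires=1
i=5 t=1 v=4: DROP (t<10-1); WM=10
i=6 t=13 v=2: → [12,17),[10,15); WM=11; [6,11) fires=2
i=7 t=14 v=5: → [14,19),[12,17),[10,15); WM=12
i=8 t=15 v=1: → [14,19),[12,17); WM=13; [8,13) fires=2
i=9 t=16 v=9: → [16,21),[14,19),[12,17); WM=14

[0,5)=1 [2,7)=2 [4,9)=1 [6,11)=2 [8,13)=2 [10,15)=3 [12,17)=4 [14,19)=3 [16,21)=1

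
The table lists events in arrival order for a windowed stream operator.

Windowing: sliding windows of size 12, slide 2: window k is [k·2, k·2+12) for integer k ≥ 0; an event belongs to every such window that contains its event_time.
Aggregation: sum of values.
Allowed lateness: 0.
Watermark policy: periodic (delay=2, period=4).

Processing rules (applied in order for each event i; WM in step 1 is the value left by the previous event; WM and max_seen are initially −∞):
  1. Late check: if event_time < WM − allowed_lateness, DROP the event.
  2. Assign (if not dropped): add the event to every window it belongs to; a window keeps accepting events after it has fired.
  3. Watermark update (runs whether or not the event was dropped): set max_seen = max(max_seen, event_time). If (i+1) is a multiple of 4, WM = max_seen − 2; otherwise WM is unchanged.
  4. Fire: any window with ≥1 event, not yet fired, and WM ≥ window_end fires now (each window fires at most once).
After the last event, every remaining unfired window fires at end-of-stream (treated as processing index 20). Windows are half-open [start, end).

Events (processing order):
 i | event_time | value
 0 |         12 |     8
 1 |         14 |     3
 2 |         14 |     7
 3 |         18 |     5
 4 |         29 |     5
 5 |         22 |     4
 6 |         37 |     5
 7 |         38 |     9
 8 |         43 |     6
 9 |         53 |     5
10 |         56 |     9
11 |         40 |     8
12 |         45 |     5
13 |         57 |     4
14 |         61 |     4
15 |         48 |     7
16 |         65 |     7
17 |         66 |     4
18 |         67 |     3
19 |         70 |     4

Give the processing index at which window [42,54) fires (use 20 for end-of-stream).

11

i=0 t=12 v=8: → [12,24),[10,22),[8,20),[6,18),[4,16),[2,14); WM=−∞
i=1 t=14 v=3: → [14,26),[12,24),[10,22),[8,20),[6,18),[4,16); WM=−∞
i=2 t=14 v=7: → [14,26),[12,24),[10,22),[8,20),[6,18),[4,16); WM=−∞
i=3 t=18 v=5: → [18,30),[16,28),[14,26),[12,24),[10,22),[8,20); WM=16; [2,14) fires=8 [4,16) fires=18
i=4 t=29 v=5: → [28,40),[26,38),[24,36),[22,34),[20,32),[18,30); WM=16
i=5 t=22 v=4: → [22,34),[20,32),[18,30),[16,28),[14,26),[12,24); WM=16
i=6 t=37 v=5: → [36,48),[34,46),[32,44),[30,42),[28,40),[26,38); WM=16
i=7 t=38 v=9: → [38,50),[36,48),[34,46),[32,44),[30,42),[28,40); WM=36; [6,18) fires=18 [8,20) fires=23 [10,22) fires=23 [12,24) fires=27 [14,26) fires=19 [16,28) fires=9 [18,30) fires=14 [20,32) fires=9 [22,34) fires=9 [24,36) fires=5
i=8 t=43 v=6: → [42,54),[40,52),[38,50),[36,48),[34,46),[32,44); WM=36
i=9 t=53 v=5: → [52,64),[50,62),[48,60),[46,58),[44,56),[42,54); WM=36
i=10 t=56 v=9: → [56,68),[54,66),[52,64),[50,62),[48,60),[46,58); WM=36
i=11 t=40 v=8: → [40,52),[38,50),[36,48),[34,46),[32,44),[30,42); WM=54; [26,38) fires=10 [28,40) fires=19 [30,42) fires=22 [32,44) fires=28 [34,46) fires=28 [36,48) fires=28 [38,50) fires=23 [40,52) fires=14 [42,54) fires=11
i=12 t=45 v=5: DROP (t<54-0); WM=54
i=13 t=57 v=4: → [56,68),[54,66),[52,64),[50,62),[48,60),[46,58); WM=54
i=14 t=61 v=4: → [60,72),[58,70),[56,68),[54,66),[52,64),[50,62); WM=54
i=15 t=48 v=7: DROP (t<54-0); WM=59; [44,56) fires=5 [46,58) fires=18
i=16 t=65 v=7: → [64,76),[62,74),[60,72),[58,70),[56,68),[54,66); WM=59
i=17 t=66 v=4: → [66,78),[64,76),[62,74),[60,72),[58,70),[56,68); WM=59
i=18 t=67 v=3: → [66,78),[64,76),[62,74),[60,72),[58,70),[56,68); WM=59
i=19 t=70 v=4: → [70,82),[68,80),[66,78),[64,76),[62,74),[60,72); WM=68; [48,60) fires=18 [50,62) fires=22 [52,64) fires=22 [54,66) fires=24 [56,68) fires=31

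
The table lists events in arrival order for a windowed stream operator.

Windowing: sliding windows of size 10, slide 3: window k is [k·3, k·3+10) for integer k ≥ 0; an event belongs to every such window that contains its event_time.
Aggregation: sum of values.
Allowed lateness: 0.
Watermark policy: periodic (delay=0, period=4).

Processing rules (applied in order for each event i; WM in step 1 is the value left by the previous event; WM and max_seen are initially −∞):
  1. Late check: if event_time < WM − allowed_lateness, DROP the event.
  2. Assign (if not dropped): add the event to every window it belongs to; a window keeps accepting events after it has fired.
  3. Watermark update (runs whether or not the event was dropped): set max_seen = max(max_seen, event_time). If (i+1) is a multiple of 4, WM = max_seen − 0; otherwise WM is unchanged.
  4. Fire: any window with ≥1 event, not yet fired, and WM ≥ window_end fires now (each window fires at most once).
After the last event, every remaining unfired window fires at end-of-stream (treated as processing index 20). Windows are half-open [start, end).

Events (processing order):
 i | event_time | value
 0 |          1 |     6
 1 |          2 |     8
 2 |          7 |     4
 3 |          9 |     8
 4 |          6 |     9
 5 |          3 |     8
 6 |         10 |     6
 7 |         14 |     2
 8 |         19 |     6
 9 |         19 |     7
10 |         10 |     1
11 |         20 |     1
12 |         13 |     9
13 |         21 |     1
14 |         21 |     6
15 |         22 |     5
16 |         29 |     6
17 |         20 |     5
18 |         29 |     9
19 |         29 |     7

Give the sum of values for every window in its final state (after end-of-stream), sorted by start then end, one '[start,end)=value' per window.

i=0 t=1 v=6: → [0,10); WM=−∞
i=1 t=2 v=8: → [0,10); WM=−∞
i=2 t=7 v=4: → [6,16),[3,13),[0,10); WM=−∞
i=3 t=9 v=8: → [9,19),[6,16),[3,13),[0,10); WM=9
i=4 t=6 v=9: DROP (t<9-0); WM=9
i=5 t=3 v=8: DROP (t<9-0); WM=9
i=6 t=10 v=6: → [9,19),[6,16),[3,13); WM=9
i=7 t=14 v=2: → [12,22),[9,19),[6,16); WM=14; [0,10) fires=26 [3,13) fires=18
i=8 t=19 v=6: → [18,28),[15,25),[12,22); WM=14
i=9 t=19 v=7: → [18,28),[15,25),[12,22); WM=14
i=10 t=10 v=1: DROP (t<14-0); WM=14
i=11 t=20 v=1: → [18,28),[15,25),[12,22); WM=20; [6,16) fires=20 [9,19) fires=16
i=12 t=13 v=9: DROP (t<20-0); WM=20
i=13 t=21 v=1: → [21,31),[18,28),[15,25),[12,22); WM=20
i=14 t=21 v=6: → [21,31),[18,28),[15,25),[12,22); WM=20
i=15 t=22 v=5: → [21,31),[18,28),[15,25); WM=22; [12,22) fires=23
i=16 t=29 v=6: → [27,37),[24,34),[21,31); WM=22
i=17 t=20 v=5: DROP (t<22-0); WM=22
i=18 t=29 v=9: → [27,37),[24,34),[21,31); WM=22
i=19 t=29 v=7: → [27,37),[24,34),[21,31); WM=29; [15,25) fires=26 [18,28) fires=26

[0,10)=26 [3,13)=18 [6,16)=20 [9,19)=16 [12,22)=23 [15,25)=26 [18,28)=26 [21,31)=34 [24,34)=22 [27,37)=22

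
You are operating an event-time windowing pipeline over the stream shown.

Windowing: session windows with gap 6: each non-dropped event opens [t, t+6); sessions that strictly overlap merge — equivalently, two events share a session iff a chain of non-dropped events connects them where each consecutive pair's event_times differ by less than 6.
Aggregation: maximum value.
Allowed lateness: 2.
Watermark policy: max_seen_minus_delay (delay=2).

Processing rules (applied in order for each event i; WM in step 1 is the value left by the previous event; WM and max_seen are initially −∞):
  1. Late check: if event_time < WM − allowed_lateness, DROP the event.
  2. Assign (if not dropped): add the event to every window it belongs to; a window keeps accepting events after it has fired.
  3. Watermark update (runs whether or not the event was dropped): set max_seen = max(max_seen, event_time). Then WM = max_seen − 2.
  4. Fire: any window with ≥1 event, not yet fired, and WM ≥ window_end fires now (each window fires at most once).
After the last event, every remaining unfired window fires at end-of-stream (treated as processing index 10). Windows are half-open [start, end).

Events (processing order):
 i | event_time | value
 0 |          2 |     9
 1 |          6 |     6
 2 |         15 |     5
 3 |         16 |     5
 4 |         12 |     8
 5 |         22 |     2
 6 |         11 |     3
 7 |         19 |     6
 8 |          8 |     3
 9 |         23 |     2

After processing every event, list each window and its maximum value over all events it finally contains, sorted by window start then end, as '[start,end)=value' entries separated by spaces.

i=0 t=2 v=9: → [2,8); WM=0
i=1 t=6 v=6: → [2,12); WM=4
i=2 t=15 v=5: → [15,21); WM=13
i=3 t=16 v=5: → [15,22); WM=14
i=4 t=12 v=8: → [12,22); WM=14
i=5 t=22 v=2: → [22,28); WM=20
i=6 t=11 v=3: DROP (t<20-2); WM=20
i=7 t=19 v=6: → [12,28); WM=20
i=8 t=8 v=3: DROP (t<20-2); WM=20
i=9 t=23 v=2: → [12,29); WM=21

[2,12)=9 [12,29)=8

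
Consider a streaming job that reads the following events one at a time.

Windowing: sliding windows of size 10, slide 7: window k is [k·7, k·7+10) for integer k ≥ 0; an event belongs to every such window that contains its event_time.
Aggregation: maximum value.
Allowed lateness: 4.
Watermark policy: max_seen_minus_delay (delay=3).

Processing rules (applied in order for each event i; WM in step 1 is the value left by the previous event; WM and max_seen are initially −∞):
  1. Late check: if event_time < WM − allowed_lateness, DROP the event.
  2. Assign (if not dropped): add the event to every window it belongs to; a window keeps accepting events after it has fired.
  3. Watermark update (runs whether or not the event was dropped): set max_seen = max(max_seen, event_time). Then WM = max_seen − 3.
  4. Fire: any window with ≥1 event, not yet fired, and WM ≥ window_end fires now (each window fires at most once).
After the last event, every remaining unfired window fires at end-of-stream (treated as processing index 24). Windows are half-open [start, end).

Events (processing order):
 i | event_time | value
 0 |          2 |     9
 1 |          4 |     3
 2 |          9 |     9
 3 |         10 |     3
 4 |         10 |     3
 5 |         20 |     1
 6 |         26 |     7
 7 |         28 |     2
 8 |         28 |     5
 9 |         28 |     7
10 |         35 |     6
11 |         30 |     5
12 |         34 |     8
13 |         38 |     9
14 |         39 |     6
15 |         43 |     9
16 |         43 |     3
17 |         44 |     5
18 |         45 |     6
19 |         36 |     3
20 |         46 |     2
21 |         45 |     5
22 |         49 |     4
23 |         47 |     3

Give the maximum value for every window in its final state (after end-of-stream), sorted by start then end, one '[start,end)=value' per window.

i=0 t=2 v=9: → [0,10); WM=-1
i=1 t=4 v=3: → [0,10); WM=1
i=2 t=9 v=9: → [7,17),[0,10); WM=6
i=3 t=10 v=3: → [7,17); WM=7
i=4 t=10 v=3: → [7,17); WM=7
i=5 t=20 v=1: → [14,24); WM=17; [0,10) fires=9 [7,17) fires=9
i=6 t=26 v=7: → [21,31); WM=23
i=7 t=28 v=2: → [28,38),[21,31); WM=25; [14,24) fires=1
i=8 t=28 v=5: → [28,38),[21,31); WM=25
i=9 t=28 v=7: → [28,38),[21,31); WM=25
i=10 t=35 v=6: → [35,45),[28,38); WM=32; [21,31) fires=7
i=11 t=30 v=5: → [28,38),[21,31); WM=32
i=12 t=34 v=8: → [28,38); WM=32
i=13 t=38 v=9: → [35,45); WM=35
i=14 t=39 v=6: → [35,45); WM=36
i=15 t=43 v=9: → [42,52),[35,45); WM=40; [28,38) fires=8
i=16 t=43 v=3: → [42,52),[35,45); WM=40
i=17 t=44 v=5: → [42,52),[35,45); WM=41
i=18 t=45 v=6: → [42,52); WM=42
i=19 t=36 v=3: DROP (t<42-4); WM=42
i=20 t=46 v=2: → [42,52); WM=43
i=21 t=45 v=5: → [42,52); WM=43
i=22 t=49 v=4: → [49,59),[42,52); WM=46; [35,45) fires=9
i=23 t=47 v=3: → [42,52); WM=46

[0,10)=9 [7,17)=9 [14,24)=1 [21,31)=7 [28,38)=8 [35,45)=9 [42,52)=9 [49,59)=4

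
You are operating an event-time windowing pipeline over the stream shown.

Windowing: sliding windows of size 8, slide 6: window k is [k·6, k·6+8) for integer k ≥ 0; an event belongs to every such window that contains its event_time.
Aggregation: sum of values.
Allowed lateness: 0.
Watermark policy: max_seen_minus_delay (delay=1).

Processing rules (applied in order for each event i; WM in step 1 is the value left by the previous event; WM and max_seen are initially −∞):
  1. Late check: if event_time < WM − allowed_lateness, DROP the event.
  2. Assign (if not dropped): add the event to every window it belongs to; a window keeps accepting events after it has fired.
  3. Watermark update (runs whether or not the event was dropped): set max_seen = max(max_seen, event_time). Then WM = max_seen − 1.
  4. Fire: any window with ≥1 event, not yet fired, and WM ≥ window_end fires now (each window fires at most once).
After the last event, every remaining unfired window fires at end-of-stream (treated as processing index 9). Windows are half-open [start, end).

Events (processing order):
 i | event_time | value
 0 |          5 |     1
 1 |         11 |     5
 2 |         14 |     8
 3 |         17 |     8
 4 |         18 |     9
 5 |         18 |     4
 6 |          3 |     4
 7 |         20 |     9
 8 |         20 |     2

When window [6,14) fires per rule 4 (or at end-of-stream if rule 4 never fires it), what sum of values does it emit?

i=0 t=5 v=1: → [0,8); WM=4
i=1 t=11 v=5: → [6,14); WM=10; [0,8) fires=1
i=2 t=14 v=8: → [12,20); WM=13
i=3 t=17 v=8: → [12,20); WM=16; [6,14) fires=5
i=4 t=18 v=9: → [18,26),[12,20); WM=17
i=5 t=18 v=4: → [18,26),[12,20); WM=17
i=6 t=3 v=4: DROP (t<17-0); WM=17
i=7 t=20 v=9: → [18,26); WM=19
i=8 t=20 v=2: → [18,26); WM=19

5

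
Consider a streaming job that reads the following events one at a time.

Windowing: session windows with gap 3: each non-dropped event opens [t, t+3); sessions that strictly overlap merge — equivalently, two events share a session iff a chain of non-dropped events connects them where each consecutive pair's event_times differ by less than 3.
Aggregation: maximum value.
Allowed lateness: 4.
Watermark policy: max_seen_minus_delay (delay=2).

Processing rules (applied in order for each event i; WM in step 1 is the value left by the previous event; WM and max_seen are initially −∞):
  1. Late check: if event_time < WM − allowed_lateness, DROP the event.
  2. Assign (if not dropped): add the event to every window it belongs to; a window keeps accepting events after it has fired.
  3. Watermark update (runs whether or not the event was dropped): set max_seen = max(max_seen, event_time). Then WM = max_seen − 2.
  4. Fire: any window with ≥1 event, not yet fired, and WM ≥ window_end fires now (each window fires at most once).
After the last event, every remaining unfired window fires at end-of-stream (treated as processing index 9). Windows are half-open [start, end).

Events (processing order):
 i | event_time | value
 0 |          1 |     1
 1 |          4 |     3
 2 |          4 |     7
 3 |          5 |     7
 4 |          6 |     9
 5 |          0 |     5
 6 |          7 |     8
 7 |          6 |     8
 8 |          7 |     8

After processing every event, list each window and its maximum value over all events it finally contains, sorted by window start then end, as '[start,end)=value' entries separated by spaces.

[0,4)=5 [4,10)=9

i=0 t=1 v=1: → [1,4); WM=-1
i=1 t=4 v=3: → [4,7); WM=2
i=2 t=4 v=7: → [4,7); WM=2
i=3 t=5 v=7: → [4,8); WM=3
i=4 t=6 v=9: → [4,9); WM=4
i=5 t=0 v=5: → [0,4); WM=4
i=6 t=7 v=8: → [4,10); WM=5
i=7 t=6 v=8: → [4,10); WM=5
i=8 t=7 v=8: → [4,10); WM=5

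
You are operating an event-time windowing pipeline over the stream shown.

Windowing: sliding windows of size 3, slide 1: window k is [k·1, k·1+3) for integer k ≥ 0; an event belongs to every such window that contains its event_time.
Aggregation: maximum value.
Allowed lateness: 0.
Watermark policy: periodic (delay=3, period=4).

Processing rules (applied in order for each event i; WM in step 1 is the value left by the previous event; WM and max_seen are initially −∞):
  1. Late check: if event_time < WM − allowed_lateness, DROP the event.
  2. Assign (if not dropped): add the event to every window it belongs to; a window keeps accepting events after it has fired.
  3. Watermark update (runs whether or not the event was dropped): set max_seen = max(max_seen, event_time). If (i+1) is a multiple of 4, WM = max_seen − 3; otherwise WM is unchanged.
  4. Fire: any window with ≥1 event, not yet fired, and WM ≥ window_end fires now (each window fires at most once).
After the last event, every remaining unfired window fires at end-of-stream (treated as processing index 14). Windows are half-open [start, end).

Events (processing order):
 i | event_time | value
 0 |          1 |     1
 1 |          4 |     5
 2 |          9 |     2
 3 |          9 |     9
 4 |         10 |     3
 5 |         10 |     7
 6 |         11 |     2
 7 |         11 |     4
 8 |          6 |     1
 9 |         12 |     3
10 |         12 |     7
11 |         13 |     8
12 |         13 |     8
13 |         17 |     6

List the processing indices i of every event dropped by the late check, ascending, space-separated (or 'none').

i=0 t=1 v=1: → [1,4),[0,3); WM=−∞
i=1 t=4 v=5: → [4,7),[3,6),[2,5); WM=−∞
i=2 t=9 v=2: → [9,12),[8,11),[7,10); WM=−∞
i=3 t=9 v=9: → [9,12),[8,11),[7,10); WM=6; [0,3) fires=1 [1,4) fires=1 [2,5) fires=5 [3,6) fires=5
i=4 t=10 v=3: → [10,13),[9,12),[8,11); WM=6
i=5 t=10 v=7: → [10,13),[9,12),[8,11); WM=6
i=6 t=11 v=2: → [11,14),[10,13),[9,12); WM=6
i=7 t=11 v=4: → [11,14),[10,13),[9,12); WM=8; [4,7) fires=5
i=8 t=6 v=1: DROP (t<8-0); WM=8
i=9 t=12 v=3: → [12,15),[11,14),[10,13); WM=8
i=10 t=12 v=7: → [12,15),[11,14),[10,13); WM=8
i=11 t=13 v=8: → [13,16),[12,15),[11,14); WM=10; [7,10) fires=9
i=12 t=13 v=8: → [13,16),[12,15),[11,14); WM=10
i=13 t=17 v=6: → [17,20),[16,19),[15,18); WM=10

8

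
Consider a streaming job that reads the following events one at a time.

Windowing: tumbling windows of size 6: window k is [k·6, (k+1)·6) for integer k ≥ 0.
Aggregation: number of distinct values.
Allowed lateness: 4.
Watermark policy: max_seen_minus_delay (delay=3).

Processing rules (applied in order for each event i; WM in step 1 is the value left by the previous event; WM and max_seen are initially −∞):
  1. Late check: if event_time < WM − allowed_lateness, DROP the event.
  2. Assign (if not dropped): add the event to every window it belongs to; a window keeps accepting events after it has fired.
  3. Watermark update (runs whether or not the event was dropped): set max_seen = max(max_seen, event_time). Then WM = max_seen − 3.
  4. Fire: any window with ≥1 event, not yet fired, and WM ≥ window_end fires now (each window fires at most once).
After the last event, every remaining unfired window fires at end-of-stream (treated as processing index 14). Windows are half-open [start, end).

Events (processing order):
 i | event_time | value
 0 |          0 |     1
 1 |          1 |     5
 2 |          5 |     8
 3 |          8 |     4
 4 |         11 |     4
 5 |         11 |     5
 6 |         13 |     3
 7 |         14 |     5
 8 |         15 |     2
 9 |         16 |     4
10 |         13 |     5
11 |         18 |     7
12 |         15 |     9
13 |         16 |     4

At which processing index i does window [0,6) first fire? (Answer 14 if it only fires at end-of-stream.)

4

i=0 t=0 v=1: → [0,6); WM=-3
i=1 t=1 v=5: → [0,6); WM=-2
i=2 t=5 v=8: → [0,6); WM=2
i=3 t=8 v=4: → [6,12); WM=5
i=4 t=11 v=4: → [6,12); WM=8; [0,6) fires=3
i=5 t=11 v=5: → [6,12); WM=8
i=6 t=13 v=3: → [12,18); WM=10
i=7 t=14 v=5: → [12,18); WM=11
i=8 t=15 v=2: → [12,18); WM=12; [6,12) fires=2
i=9 t=16 v=4: → [12,18); WM=13
i=10 t=13 v=5: → [12,18); WM=13
i=11 t=18 v=7: → [18,24); WM=15
i=12 t=15 v=9: → [12,18); WM=15
i=13 t=16 v=4: → [12,18); WM=15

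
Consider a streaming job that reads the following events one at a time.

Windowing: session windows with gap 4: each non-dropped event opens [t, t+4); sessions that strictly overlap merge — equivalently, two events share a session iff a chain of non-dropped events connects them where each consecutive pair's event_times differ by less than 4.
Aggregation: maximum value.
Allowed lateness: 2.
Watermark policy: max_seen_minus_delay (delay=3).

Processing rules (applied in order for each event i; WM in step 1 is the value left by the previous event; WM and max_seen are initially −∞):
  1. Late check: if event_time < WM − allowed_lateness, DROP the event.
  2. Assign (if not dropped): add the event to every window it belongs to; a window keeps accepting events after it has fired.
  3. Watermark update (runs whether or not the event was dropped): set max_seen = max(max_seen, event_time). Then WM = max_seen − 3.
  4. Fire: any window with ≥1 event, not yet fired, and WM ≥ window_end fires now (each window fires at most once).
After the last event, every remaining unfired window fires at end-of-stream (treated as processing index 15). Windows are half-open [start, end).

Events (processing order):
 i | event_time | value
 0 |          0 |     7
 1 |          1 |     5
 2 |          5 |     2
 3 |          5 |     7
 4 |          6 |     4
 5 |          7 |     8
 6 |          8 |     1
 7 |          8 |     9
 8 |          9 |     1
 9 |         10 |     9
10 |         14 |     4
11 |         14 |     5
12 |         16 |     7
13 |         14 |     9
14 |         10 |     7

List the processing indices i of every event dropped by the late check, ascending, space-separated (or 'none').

14

i=0 t=0 v=7: → [0,4); WM=-3
i=1 t=1 v=5: → [0,5); WM=-2
i=2 t=5 v=2: → [5,9); WM=2
i=3 t=5 v=7: → [5,9); WM=2
i=4 t=6 v=4: → [5,10); WM=3
i=5 t=7 v=8: → [5,11); WM=4
i=6 t=8 v=1: → [5,12); WM=5
i=7 t=8 v=9: → [5,12); WM=5
i=8 t=9 v=1: → [5,13); WM=6
i=9 t=10 v=9: → [5,14); WM=7
i=10 t=14 v=4: → [14,18); WM=11
i=11 t=14 v=5: → [14,18); WM=11
i=12 t=16 v=7: → [14,20); WM=13
i=13 t=14 v=9: → [14,20); WM=13
i=14 t=10 v=7: DROP (t<13-2); WM=13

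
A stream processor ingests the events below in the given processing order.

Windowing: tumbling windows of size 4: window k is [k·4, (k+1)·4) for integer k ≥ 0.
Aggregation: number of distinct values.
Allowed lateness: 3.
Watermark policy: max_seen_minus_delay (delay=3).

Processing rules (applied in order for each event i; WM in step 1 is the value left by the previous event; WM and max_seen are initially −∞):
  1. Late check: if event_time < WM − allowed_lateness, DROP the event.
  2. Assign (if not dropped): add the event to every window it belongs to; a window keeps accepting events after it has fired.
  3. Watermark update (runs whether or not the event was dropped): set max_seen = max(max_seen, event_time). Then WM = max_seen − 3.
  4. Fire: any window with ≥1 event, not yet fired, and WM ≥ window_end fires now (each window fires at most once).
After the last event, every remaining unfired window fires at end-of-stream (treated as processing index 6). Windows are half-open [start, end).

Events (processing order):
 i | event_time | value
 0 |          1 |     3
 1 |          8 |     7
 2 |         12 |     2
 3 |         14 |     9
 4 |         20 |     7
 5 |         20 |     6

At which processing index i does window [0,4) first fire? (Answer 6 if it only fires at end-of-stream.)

1

i=0 t=1 v=3: → [0,4); WM=-2
i=1 t=8 v=7: → [8,12); WM=5; [0,4) fires=1
i=2 t=12 v=2: → [12,16); WM=9
i=3 t=14 v=9: → [12,16); WM=11
i=4 t=20 v=7: → [20,24); WM=17; [8,12) fires=1 [12,16) fires=2
i=5 t=20 v=6: → [20,24); WM=17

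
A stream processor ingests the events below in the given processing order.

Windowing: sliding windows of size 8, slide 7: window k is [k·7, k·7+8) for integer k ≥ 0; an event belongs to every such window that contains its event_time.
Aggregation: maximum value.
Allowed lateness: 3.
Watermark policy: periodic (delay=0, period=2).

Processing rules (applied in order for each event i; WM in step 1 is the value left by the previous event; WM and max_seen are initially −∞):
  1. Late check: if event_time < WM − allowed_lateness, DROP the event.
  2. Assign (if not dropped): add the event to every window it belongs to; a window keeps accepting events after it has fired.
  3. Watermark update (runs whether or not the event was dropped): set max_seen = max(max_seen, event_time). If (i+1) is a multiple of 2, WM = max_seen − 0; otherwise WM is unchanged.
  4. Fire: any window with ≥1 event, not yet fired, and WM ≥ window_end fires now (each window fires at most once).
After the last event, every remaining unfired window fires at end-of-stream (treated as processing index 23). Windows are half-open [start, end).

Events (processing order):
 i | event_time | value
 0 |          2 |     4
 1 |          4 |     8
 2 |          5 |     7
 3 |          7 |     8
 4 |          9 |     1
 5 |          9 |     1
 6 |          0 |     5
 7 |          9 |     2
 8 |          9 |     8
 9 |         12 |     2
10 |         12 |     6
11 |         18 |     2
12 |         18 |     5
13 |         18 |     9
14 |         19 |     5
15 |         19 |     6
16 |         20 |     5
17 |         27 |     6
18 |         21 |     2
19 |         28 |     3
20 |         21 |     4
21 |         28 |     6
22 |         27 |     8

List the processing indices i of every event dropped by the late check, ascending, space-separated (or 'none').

6 18 20

i=0 t=2 v=4: → [0,8); WM=−∞
i=1 t=4 v=8: → [0,8); WM=4
i=2 t=5 v=7: → [0,8); WM=4
i=3 t=7 v=8: → [7,15),[0,8); WM=7
i=4 t=9 v=1: → [7,15); WM=7
i=5 t=9 v=1: → [7,15); WM=9; [0,8) fires=8
i=6 t=0 v=5: DROP (t<9-3); WM=9
i=7 t=9 v=2: → [7,15); WM=9
i=8 t=9 v=8: → [7,15); WM=9
i=9 t=12 v=2: → [7,15); WM=12
i=10 t=12 v=6: → [7,15); WM=12
i=11 t=18 v=2: → [14,22); WM=18; [7,15) fires=8
i=12 t=18 v=5: → [14,22); WM=18
i=13 t=18 v=9: → [14,22); WM=18
i=14 t=19 v=5: → [14,22); WM=18
i=15 t=19 v=6: → [14,22); WM=19
i=16 t=20 v=5: → [14,22); WM=19
i=17 t=27 v=6: → [21,29); WM=27; [14,22) fires=9
i=18 t=21 v=2: DROP (t<27-3); WM=27
i=19 t=28 v=3: → [28,36),[21,29); WM=28
i=20 t=21 v=4: DROP (t<28-3); WM=28
i=21 t=28 v=6: → [28,36),[21,29); WM=28
i=22 t=27 v=8: → [21,29); WM=28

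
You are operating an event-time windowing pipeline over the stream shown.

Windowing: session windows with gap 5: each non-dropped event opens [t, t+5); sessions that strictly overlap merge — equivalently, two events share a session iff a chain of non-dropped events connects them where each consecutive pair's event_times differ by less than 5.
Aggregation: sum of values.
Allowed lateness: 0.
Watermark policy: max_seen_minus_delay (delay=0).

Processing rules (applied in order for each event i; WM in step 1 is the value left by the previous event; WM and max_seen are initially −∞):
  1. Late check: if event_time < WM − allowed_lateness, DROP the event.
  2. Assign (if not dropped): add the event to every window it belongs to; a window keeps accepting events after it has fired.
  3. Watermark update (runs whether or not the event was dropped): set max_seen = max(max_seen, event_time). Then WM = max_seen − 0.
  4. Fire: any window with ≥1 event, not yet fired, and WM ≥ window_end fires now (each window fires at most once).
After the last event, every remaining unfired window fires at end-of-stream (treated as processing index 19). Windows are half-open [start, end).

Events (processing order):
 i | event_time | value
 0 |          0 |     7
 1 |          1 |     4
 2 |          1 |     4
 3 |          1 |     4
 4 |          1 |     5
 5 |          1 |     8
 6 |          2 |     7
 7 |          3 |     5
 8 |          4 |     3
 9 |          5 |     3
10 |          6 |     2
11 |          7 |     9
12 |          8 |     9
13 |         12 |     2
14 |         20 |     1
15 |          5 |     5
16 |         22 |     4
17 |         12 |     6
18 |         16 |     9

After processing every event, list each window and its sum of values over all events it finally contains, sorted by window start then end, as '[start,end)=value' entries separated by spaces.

[0,17)=72 [20,27)=5

i=0 t=0 v=7: → [0,5); WM=0
i=1 t=1 v=4: → [0,6); WM=1
i=2 t=1 v=4: → [0,6); WM=1
i=3 t=1 v=4: → [0,6); WM=1
i=4 t=1 v=5: → [0,6); WM=1
i=5 t=1 v=8: → [0,6); WM=1
i=6 t=2 v=7: → [0,7); WM=2
i=7 t=3 v=5: → [0,8); WM=3
i=8 t=4 v=3: → [0,9); WM=4
i=9 t=5 v=3: → [0,10); WM=5
i=10 t=6 v=2: → [0,11); WM=6
i=11 t=7 v=9: → [0,12); WM=7
i=12 t=8 v=9: → [0,13); WM=8
i=13 t=12 v=2: → [0,17); WM=12
i=14 t=20 v=1: → [20,25); WM=20
i=15 t=5 v=5: DROP (t<20-0); WM=20
i=16 t=22 v=4: → [20,27); WM=22
i=17 t=12 v=6: DROP (t<22-0); WM=22
i=18 t=16 v=9: DROP (t<22-0); WM=22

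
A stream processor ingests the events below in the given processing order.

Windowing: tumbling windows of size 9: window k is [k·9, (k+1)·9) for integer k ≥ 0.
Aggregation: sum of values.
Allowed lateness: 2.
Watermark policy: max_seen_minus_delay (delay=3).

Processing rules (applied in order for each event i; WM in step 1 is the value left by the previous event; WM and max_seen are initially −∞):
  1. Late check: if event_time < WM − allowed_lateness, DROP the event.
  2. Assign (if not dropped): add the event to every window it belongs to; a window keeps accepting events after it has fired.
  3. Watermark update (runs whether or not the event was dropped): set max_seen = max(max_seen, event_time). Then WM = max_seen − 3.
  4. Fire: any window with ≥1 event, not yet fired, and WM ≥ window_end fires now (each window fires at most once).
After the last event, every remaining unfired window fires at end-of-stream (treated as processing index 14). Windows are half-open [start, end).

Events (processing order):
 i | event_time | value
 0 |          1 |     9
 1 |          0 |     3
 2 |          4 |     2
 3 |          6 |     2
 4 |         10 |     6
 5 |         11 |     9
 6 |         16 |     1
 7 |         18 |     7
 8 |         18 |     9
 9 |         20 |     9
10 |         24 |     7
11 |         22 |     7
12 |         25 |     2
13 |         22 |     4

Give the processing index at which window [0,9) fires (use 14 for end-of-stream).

i=0 t=1 v=9: → [0,9); WM=-2
i=1 t=0 v=3: → [0,9); WM=-2
i=2 t=4 v=2: → [0,9); WM=1
i=3 t=6 v=2: → [0,9); WM=3
i=4 t=10 v=6: → [9,18); WM=7
i=5 t=11 v=9: → [9,18); WM=8
i=6 t=16 v=1: → [9,18); WM=13; [0,9) fires=16
i=7 t=18 v=7: → [18,27); WM=15
i=8 t=18 v=9: → [18,27); WM=15
i=9 t=20 v=9: → [18,27); WM=17
i=10 t=24 v=7: → [18,27); WM=21; [9,18) fires=16
i=11 t=22 v=7: → [18,27); WM=21
i=12 t=25 v=2: → [18,27); WM=22
i=13 t=22 v=4: → [18,27); WM=22

6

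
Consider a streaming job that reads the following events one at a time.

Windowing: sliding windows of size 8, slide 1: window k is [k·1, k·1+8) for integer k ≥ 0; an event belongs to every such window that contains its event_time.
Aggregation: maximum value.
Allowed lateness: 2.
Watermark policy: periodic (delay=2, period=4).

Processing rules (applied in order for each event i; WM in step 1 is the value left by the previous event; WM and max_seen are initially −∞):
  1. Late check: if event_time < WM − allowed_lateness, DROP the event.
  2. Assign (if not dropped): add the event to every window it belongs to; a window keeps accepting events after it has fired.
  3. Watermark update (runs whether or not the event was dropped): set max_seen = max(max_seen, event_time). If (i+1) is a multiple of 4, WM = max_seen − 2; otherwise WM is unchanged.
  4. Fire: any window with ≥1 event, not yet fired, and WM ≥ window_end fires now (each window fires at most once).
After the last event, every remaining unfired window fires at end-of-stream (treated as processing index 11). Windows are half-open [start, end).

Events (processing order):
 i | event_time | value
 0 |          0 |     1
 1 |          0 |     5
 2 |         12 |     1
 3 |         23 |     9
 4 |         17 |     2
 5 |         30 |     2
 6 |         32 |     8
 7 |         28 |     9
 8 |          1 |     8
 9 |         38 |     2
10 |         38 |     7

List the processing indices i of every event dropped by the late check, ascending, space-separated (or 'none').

4 8

i=0 t=0 v=1: → [0,8); WM=−∞
i=1 t=0 v=5: → [0,8); WM=−∞
i=2 t=12 v=1: → [12,20),[11,19),[10,18),[9,17),[8,16),[7,15),[6,14),[5,13); WM=−∞
i=3 t=23 v=9: → [23,31),[22,30),[21,29),[20,28),[19,27),[18,26),[17,25),[16,24); WM=21; [0,8) fires=5 [5,13) fires=1 [6,14) fires=1 [7,15) fires=1 [8,16) fires=1 [9,17) fires=1 [10,18) fires=1 [11,19) fires=1 [12,20) fires=1
i=4 t=17 v=2: DROP (t<21-2); WM=21
i=5 t=30 v=2: → [30,38),[29,37),[28,36),[27,35),[26,34),[25,33),[24,32),[23,31); WM=21
i=6 t=32 v=8: → [32,40),[31,39),[30,38),[29,37),[28,36),[27,35),[26,34),[25,33); WM=21
i=7 t=28 v=9: → [28,36),[27,35),[26,34),[25,33),[24,32),[23,31),[22,30),[21,29); WM=30; [16,24) fires=9 [17,25) fires=9 [18,26) fires=9 [19,27) fires=9 [20,28) fires=9 [21,29) fires=9 [22,30) fires=9
i=8 t=1 v=8: DROP (t<30-2); WM=30
i=9 t=38 v=2: → [38,46),[37,45),[36,44),[35,43),[34,42),[33,41),[32,40),[31,39); WM=30
i=10 t=38 v=7: → [38,46),[37,45),[36,44),[35,43),[34,42),[33,41),[32,40),[31,39); WM=30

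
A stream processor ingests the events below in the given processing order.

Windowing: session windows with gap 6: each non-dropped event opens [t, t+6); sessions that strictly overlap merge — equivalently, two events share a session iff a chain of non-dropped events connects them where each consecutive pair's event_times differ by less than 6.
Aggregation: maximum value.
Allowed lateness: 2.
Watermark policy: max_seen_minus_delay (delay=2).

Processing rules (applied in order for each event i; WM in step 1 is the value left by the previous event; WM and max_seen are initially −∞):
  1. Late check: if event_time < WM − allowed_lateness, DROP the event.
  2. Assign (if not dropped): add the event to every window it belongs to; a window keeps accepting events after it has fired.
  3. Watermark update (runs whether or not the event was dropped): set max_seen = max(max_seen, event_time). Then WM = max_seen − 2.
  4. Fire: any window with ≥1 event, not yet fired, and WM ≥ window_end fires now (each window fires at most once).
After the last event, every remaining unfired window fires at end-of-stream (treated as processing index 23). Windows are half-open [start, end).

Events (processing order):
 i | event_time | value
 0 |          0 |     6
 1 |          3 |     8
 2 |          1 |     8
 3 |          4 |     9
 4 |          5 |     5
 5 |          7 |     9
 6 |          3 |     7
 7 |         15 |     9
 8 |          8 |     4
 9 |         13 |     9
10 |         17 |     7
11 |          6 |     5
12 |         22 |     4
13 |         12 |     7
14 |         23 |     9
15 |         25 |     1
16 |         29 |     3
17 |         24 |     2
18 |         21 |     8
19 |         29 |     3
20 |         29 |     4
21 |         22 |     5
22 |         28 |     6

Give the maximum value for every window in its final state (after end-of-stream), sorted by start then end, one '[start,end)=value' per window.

[0,13)=9 [13,35)=9

i=0 t=0 v=6: → [0,6); WM=-2
i=1 t=3 v=8: → [0,9); WM=1
i=2 t=1 v=8: → [0,9); WM=1
i=3 t=4 v=9: → [0,10); WM=2
i=4 t=5 v=5: → [0,11); WM=3
i=5 t=7 v=9: → [0,13); WM=5
i=6 t=3 v=7: → [0,13); WM=5
i=7 t=15 v=9: → [15,21); WM=13
i=8 t=8 v=4: DROP (t<13-2); WM=13
i=9 t=13 v=9: → [13,21); WM=13
i=10 t=17 v=7: → [13,23); WM=15
i=11 t=6 v=5: DROP (t<15-2); WM=15
i=12 t=22 v=4: → [13,28); WM=20
i=13 t=12 v=7: DROP (t<20-2); WM=20
i=14 t=23 v=9: → [13,29); WM=21
i=15 t=25 v=1: → [13,31); WM=23
i=16 t=29 v=3: → [13,35); WM=27
i=17 t=24 v=2: DROP (t<27-2); WM=27
i=18 t=21 v=8: DROP (t<27-2); WM=27
i=19 t=29 v=3: → [13,35); WM=27
i=20 t=29 v=4: → [13,35); WM=27
i=21 t=22 v=5: DROP (t<27-2); WM=27
i=22 t=28 v=6: → [13,35); WM=27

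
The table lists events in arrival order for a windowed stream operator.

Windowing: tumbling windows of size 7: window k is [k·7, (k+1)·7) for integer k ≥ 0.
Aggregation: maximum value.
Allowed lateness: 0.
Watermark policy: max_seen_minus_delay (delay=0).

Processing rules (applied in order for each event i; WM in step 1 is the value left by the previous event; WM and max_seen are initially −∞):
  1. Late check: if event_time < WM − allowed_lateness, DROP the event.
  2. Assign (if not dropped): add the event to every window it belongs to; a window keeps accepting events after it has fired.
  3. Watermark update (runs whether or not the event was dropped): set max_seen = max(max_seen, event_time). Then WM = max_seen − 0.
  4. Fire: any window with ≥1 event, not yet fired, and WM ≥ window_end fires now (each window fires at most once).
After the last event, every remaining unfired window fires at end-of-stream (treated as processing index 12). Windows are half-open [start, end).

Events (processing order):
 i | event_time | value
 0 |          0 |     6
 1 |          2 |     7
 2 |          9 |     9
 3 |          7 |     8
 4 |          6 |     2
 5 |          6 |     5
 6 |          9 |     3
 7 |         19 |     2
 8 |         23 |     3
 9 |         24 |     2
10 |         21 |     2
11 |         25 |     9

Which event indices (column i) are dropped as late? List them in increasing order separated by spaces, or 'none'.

3 4 5 10

i=0 t=0 v=6: → [0,7); WM=0
i=1 t=2 v=7: → [0,7); WM=2
i=2 t=9 v=9: → [7,14); WM=9; [0,7) fires=7
i=3 t=7 v=8: DROP (t<9-0); WM=9
i=4 t=6 v=2: DROP (t<9-0); WM=9
i=5 t=6 v=5: DROP (t<9-0); WM=9
i=6 t=9 v=3: → [7,14); WM=9
i=7 t=19 v=2: → [14,21); WM=19; [7,14) fires=9
i=8 t=23 v=3: → [21,28); WM=23; [14,21) fires=2
i=9 t=24 v=2: → [21,28); WM=24
i=10 t=21 v=2: DROP (t<24-0); WM=24
i=11 t=25 v=9: → [21,28); WM=25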